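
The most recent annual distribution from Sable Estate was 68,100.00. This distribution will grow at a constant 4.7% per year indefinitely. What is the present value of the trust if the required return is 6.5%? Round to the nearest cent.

D₁ = D₀ × (1 + g) = 68,100.00 × 1.047 = 71,300.7000
Growing perpetuity: P = D₁ / (r − g) = 71,300.7000 / (0.065 − 0.047) = 3,961,150.00

3961150.00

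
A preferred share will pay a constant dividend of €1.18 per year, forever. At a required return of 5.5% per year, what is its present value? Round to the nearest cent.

Level perpetuity: PV = C / r = €1.18 / 0.055 = €21.45

€21.45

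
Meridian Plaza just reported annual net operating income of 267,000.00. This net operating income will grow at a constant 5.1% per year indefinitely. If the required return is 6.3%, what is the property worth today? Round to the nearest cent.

23384750.00

D₁ = D₀ × (1 + g) = 267,000.00 × 1.051 = 280,617.0000
Growing perpetuity: P = D₁ / (r − g) = 280,617.0000 / (0.063 − 0.051) = 23,384,750.00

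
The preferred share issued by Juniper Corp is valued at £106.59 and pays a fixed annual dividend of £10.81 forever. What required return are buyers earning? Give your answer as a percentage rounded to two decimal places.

P = C/r ⇒ r = C/P = £10.81/£106.59 = 0.101417

10.14%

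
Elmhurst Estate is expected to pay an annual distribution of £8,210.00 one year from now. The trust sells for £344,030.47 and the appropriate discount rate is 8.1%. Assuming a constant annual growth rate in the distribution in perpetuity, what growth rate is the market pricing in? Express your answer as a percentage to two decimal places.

5.71%

P = D₁/(r−g) ⇒ g = r − D₁/P = 0.081 − £8,210.00/£344,030.47 = 0.057136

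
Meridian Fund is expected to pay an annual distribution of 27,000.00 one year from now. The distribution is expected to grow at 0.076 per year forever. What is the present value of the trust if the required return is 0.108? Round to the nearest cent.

Growing perpetuity: P = D₁ / (r − g) = 27,000.0000 / (0.108 − 0.076) = 843,750.00

843750.00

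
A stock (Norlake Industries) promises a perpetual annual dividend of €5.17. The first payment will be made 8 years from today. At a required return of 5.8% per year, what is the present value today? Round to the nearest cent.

Value at end of year 7: C / r = €5.17 / 0.058 = €89.1379
Discount to today: PV = €89.1379 / (1 + 0.058)^7 = €89.1379 / 1.483883 = €60.07

€60.07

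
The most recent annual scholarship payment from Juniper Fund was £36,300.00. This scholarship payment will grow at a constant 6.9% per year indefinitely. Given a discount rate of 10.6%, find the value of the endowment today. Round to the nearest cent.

D₁ = D₀ × (1 + g) = £36,300.00 × 1.069 = £38,804.7000
Growing perpetuity: P = D₁ / (r − g) = £38,804.7000 / (0.106 − 0.069) = £1,048,775.68

£1048775.68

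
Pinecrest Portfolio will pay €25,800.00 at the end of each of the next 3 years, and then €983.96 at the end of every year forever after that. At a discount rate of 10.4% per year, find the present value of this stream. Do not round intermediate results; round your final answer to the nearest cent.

€70742.96

PV of 3-year annuity: €25,800.00 × [1 − (1+0.104)^−3] / 0.104 = 63711.63918
Perpetuity value at year 3: €983.96 / 0.104 = 9461.15385
PV of perpetuity: 9461.15385 / (1+0.104)^3 = 7031.32034
Total PV = 63711.63918 + 7031.32034 = 70742.95952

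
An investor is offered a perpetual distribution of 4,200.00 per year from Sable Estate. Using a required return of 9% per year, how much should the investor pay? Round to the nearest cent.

Level perpetuity: PV = C / r = 4,200.00 / 0.09 = 46,666.67

46666.67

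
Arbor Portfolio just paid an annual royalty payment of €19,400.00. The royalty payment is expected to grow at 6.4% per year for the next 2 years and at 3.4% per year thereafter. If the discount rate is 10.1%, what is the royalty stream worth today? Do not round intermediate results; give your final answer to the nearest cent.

D_1 = 20641.60000
D_2 = 21962.66240
Terminal value at year 2: TV = D_2×(1+g_2)/(r−g_2) = 22709.39292/0.067 = 338946.16301
P_0 = D_1/(1+r)^1 + D_2/(1+r)^2 + TV/(1+r)^2
    = 18748.04723 + 18118.00386 + 279612.17901 = 316478.23010

€316478.23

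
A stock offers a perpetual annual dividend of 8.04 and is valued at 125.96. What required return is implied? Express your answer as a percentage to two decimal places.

P = C/r ⇒ r = C/P = 8.04/125.96 = 0.063830

6.38%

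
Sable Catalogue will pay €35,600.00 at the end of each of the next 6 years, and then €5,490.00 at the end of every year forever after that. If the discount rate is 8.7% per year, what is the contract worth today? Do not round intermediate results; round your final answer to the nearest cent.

€199391.17

PV of 6-year annuity: €35,600.00 × [1 − (1+0.087)^−6] / 0.087 = 161137.26349
Perpetuity value at year 6: €5,490.00 / 0.087 = 63103.44828
PV of perpetuity: 63103.44828 / (1+0.087)^6 = 38253.90961
Total PV = 161137.26349 + 38253.90961 = 199391.17310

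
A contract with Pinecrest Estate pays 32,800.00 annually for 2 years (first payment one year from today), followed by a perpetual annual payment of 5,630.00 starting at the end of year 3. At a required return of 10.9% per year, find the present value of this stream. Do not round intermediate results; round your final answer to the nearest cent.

98242.49

PV of 2-year annuity: 32,800.00 × [1 − (1+0.109)^−2] / 0.109 = 56245.44163
Perpetuity value at year 2: 5,630.00 / 0.109 = 51651.37615
PV of perpetuity: 51651.37615 / (1+0.109)^2 = 41997.05187
Total PV = 56245.44163 + 41997.05187 = 98242.49350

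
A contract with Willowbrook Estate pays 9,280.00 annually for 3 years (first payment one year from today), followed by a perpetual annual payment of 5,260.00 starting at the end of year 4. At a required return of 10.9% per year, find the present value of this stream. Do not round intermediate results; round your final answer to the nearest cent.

PV of 3-year annuity: 9,280.00 × [1 − (1+0.109)^−3] / 0.109 = 22717.17264
Perpetuity value at year 3: 5,260.00 / 0.109 = 48256.88073
PV of perpetuity: 48256.88073 / (1+0.109)^3 = 35380.55227
Total PV = 22717.17264 + 35380.55227 = 58097.72492

58097.72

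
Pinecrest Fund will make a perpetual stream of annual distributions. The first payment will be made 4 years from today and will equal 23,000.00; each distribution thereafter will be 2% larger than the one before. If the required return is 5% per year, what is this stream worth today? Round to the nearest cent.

Value at end of year 3: C₁ / (r − g) = 23,000.00 / (0.05 − 0.02) = 766,666.6667
Discount to today: PV = 766,666.6667 / (1 + 0.05)^3 = 766,666.6667 / 1.157625 = 662,275.49

662275.49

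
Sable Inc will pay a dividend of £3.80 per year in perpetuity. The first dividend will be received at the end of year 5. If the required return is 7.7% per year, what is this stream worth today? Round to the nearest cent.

Value at end of year 4: C / r = £3.80 / 0.077 = £49.3506
Discount to today: PV = £49.3506 / (1 + 0.077)^4 = £49.3506 / 1.345435 = £36.68

£36.68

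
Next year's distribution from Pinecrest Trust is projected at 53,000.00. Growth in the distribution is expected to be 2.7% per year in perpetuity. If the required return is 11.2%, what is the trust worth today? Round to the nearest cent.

623529.41

Growing perpetuity: P = D₁ / (r − g) = 53,000.0000 / (0.112 − 0.027) = 623,529.41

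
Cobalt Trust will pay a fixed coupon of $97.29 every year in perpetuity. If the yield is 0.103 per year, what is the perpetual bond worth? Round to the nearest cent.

Level perpetuity: PV = C / r = $97.29 / 0.103 = $944.56

$944.56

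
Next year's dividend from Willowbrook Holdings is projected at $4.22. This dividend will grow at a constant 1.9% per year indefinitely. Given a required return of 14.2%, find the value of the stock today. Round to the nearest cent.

Growing perpetuity: P = D₁ / (r − g) = $4.2200 / (0.142 − 0.019) = $34.31

$34.31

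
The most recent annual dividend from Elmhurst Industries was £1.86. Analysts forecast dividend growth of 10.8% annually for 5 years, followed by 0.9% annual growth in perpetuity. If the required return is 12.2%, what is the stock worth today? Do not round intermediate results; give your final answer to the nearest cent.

£24.56

D_1 = 2.06088
D_2 = 2.28346
D_3 = 2.53007
D_4 = 2.80332
D_5 = 3.10607
Terminal value at year 5: TV = D_5×(1+g_2)/(r−g_2) = 3.13403/0.113 = 27.73476
P_0 = D_1/(1+r)^1 + D_2/(1+r)^2 + D_3/(1+r)^3 + D_4/(1+r)^4 + D_5/(1+r)^5 + TV/(1+r)^5
    = 1.83679 + 1.81387 + 1.79124 + 1.76889 + 1.74682 + 15.59769 = 24.55530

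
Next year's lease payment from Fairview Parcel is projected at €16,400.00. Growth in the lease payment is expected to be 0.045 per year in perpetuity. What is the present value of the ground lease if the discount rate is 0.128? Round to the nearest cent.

Growing perpetuity: P = D₁ / (r − g) = €16,400.0000 / (0.128 − 0.045) = €197,590.36

€197590.36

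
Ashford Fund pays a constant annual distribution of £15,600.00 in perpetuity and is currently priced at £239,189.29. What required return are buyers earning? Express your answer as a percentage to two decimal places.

P = C/r ⇒ r = C/P = £15,600.00/£239,189.29 = 0.065220

6.52%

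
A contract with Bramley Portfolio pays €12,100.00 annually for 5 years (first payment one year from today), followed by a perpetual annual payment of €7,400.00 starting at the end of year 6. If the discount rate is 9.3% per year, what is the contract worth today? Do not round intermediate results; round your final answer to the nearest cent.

PV of 5-year annuity: €12,100.00 × [1 − (1+0.093)^−5] / 0.093 = 46700.69755
Perpetuity value at year 5: €7,400.00 / 0.093 = 79569.89247
PV of perpetuity: 79569.89247 / (1+0.093)^5 = 51009.13529
Total PV = 46700.69755 + 51009.13529 = 97709.83284

€97709.83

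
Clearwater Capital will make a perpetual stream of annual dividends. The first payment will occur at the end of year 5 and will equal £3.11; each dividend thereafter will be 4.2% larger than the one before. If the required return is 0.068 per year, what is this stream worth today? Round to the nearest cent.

Value at end of year 4: C₁ / (r − g) = £3.11 / (0.068 − 0.042) = £119.6154
Discount to today: PV = £119.6154 / (1 + 0.068)^4 = £119.6154 / 1.301023 = £91.94

£91.94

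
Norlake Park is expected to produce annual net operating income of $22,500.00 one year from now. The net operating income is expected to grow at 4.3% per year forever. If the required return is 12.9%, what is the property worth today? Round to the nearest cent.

$261627.91

Growing perpetuity: P = D₁ / (r − g) = $22,500.0000 / (0.129 − 0.043) = $261,627.91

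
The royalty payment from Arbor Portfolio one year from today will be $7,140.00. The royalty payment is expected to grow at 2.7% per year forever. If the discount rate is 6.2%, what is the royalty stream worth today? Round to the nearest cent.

$204000.00

Growing perpetuity: P = D₁ / (r − g) = $7,140.0000 / (0.062 − 0.027) = $204,000.00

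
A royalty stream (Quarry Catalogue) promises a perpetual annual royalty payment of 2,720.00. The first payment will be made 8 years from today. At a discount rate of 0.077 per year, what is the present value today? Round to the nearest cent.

Value at end of year 7: C / r = 2,720.00 / 0.077 = 35,324.6753
Discount to today: PV = 35,324.6753 / (1 + 0.077)^7 = 35,324.6753 / 1.680776 = 21,016.88

21016.88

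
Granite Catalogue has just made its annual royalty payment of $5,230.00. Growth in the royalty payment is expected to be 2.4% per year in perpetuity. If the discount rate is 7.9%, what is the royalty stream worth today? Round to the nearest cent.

$97373.09

D₁ = D₀ × (1 + g) = $5,230.00 × 1.024 = $5,355.5200
Growing perpetuity: P = D₁ / (r − g) = $5,355.5200 / (0.079 − 0.024) = $97,373.09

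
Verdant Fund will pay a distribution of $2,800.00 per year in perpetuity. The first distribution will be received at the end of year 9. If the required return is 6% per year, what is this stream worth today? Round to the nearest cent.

$29279.24

Value at end of year 8: C / r = $2,800.00 / 0.06 = $46,666.6667
Discount to today: PV = $46,666.6667 / (1 + 0.06)^8 = $46,666.6667 / 1.593848 = $29,279.24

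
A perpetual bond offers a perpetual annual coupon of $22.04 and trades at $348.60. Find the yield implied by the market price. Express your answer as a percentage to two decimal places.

P = C/r ⇒ r = C/P = $22.04/$348.60 = 0.063224

6.32%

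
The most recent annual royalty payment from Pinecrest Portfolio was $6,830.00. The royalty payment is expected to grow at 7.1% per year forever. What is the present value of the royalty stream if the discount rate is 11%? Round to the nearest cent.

$187562.31

D₁ = D₀ × (1 + g) = $6,830.00 × 1.071 = $7,314.9300
Growing perpetuity: P = D₁ / (r − g) = $7,314.9300 / (0.11 − 0.071) = $187,562.31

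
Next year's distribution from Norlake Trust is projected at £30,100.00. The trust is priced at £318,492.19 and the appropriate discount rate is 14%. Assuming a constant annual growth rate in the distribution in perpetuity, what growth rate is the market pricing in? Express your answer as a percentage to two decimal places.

4.55%

P = D₁/(r−g) ⇒ g = r − D₁/P = 0.14 − £30,100.00/£318,492.19 = 0.045492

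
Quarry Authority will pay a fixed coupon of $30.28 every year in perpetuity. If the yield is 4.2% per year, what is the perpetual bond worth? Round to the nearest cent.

Level perpetuity: PV = C / r = $30.28 / 0.042 = $720.95

$720.95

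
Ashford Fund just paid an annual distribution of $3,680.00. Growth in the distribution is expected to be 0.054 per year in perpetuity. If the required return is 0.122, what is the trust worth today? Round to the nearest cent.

D₁ = D₀ × (1 + g) = $3,680.00 × 1.054 = $3,878.7200
Growing perpetuity: P = D₁ / (r − g) = $3,878.7200 / (0.122 − 0.054) = $57,040.00

$57040.00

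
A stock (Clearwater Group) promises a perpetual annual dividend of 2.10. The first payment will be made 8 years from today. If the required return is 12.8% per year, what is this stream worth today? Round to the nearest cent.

Value at end of year 7: C / r = 2.10 / 0.128 = 16.4063
Discount to today: PV = 16.4063 / (1 + 0.128)^7 = 16.4063 / 2.323612 = 7.06

7.06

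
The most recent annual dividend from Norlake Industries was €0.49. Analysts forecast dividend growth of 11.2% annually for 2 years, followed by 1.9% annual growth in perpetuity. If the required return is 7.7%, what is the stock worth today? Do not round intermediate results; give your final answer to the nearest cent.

D_1 = 0.54488
D_2 = 0.60591
Terminal value at year 2: TV = D_2×(1+g_2)/(r−g_2) = 0.61742/0.058 = 10.64515
P_0 = D_1/(1+r)^1 + D_2/(1+r)^2 + TV/(1+r)^2
    = 0.50592 + 0.52237 + 9.17742 = 10.20571

€10.21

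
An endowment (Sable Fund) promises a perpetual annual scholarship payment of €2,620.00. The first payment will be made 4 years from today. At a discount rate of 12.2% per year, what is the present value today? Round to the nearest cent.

€15204.18

Value at end of year 3: C / r = €2,620.00 / 0.122 = €21,475.4098
Discount to today: PV = €21,475.4098 / (1 + 0.122)^3 = €21,475.4098 / 1.412468 = €15,204.18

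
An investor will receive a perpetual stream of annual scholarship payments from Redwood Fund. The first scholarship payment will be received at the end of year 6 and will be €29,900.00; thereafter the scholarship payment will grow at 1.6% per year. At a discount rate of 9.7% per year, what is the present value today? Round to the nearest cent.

€232355.54

Value at end of year 5: C₁ / (r − g) = €29,900.00 / (0.097 − 0.016) = €369,135.8025
Discount to today: PV = €369,135.8025 / (1 + 0.097)^5 = €369,135.8025 / 1.588668 = €232,355.54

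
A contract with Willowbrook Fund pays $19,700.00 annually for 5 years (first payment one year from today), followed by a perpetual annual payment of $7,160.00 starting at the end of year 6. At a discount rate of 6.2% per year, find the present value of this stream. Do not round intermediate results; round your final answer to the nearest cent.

$168020.75

PV of 5-year annuity: $19,700.00 × [1 − (1+0.062)^−5] / 0.062 = 82534.00921
Perpetuity value at year 5: $7,160.00 / 0.062 = 115483.87097
PV of perpetuity: 115483.87097 / (1+0.062)^5 = 85486.73868
Total PV = 82534.00921 + 85486.73868 = 168020.74790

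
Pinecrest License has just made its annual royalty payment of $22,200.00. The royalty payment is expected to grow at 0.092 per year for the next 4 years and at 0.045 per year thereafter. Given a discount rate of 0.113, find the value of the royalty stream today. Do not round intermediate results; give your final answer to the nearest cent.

D_1 = 24242.40000
D_2 = 26472.70080
D_3 = 28908.18927
D_4 = 31567.74269
Terminal value at year 4: TV = D_4×(1+g_2)/(r−g_2) = 32988.29111/0.068 = 485121.92805
P_0 = D_1/(1+r)^1 + D_2/(1+r)^2 + D_3/(1+r)^3 + D_4/(1+r)^4 + TV/(1+r)^4
    = 21781.13208 + 21370.16732 + 20966.95662 + 20571.35366 + 316133.30257 = 400822.91224

$400822.91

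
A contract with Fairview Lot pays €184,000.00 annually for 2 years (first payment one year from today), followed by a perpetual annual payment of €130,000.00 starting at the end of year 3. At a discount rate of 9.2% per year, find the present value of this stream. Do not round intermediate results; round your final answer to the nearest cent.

€1507778.41

PV of 2-year annuity: €184,000.00 × [1 − (1+0.092)^−2] / 0.092 = 322800.52060
Perpetuity value at year 2: €130,000.00 / 0.092 = 1413043.47826
PV of perpetuity: 1413043.47826 / (1+0.092)^2 = 1184977.89305
Total PV = 322800.52060 + 1184977.89305 = 1507778.41366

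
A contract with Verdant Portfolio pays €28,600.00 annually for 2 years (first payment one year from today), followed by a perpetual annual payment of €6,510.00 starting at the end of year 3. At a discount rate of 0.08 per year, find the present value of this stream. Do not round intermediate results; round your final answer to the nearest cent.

€120767.32

PV of 2-year annuity: €28,600.00 × [1 − (1+0.08)^−2] / 0.08 = 51001.37174
Perpetuity value at year 2: €6,510.00 / 0.08 = 81375.00000
PV of perpetuity: 81375.00000 / (1+0.08)^2 = 69765.94650
Total PV = 51001.37174 + 69765.94650 = 120767.31824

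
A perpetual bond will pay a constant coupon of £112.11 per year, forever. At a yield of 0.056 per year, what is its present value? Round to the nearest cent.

Level perpetuity: PV = C / r = £112.11 / 0.056 = £2,001.96

£2001.96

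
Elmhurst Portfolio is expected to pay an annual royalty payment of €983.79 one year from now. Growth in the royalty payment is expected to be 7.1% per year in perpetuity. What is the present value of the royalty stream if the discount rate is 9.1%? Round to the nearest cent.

€49189.50

Growing perpetuity: P = D₁ / (r − g) = €983.7900 / (0.091 − 0.071) = €49,189.50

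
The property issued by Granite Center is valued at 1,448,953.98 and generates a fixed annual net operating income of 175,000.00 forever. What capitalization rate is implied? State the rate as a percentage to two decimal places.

P = C/r ⇒ r = C/P = 175,000.00/1,448,953.98 = 0.120777

12.08%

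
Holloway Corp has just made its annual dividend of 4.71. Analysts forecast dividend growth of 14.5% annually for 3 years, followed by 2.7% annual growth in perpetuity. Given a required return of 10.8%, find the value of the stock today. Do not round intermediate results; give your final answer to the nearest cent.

81.00

D_1 = 5.39295
D_2 = 6.17493
D_3 = 7.07029
Terminal value at year 3: TV = D_3×(1+g_2)/(r−g_2) = 7.26119/0.081 = 89.64432
P_0 = D_1/(1+r)^1 + D_2/(1+r)^2 + D_3/(1+r)^3 + TV/(1+r)^3
    = 4.86728 + 5.02982 + 5.19778 + 65.90275 = 80.99763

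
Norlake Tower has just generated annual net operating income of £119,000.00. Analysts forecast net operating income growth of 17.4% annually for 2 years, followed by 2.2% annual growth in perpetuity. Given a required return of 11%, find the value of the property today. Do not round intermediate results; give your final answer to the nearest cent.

D_1 = 139706.00000
D_2 = 164014.84400
Terminal value at year 2: TV = D_2×(1+g_2)/(r−g_2) = 167623.17057/0.088 = 1904808.75645
P_0 = D_1/(1+r)^1 + D_2/(1+r)^2 + TV/(1+r)^2
    = 125861.26126 + 133118.12678 + 1545985.51778 = 1804964.90581

£1804964.91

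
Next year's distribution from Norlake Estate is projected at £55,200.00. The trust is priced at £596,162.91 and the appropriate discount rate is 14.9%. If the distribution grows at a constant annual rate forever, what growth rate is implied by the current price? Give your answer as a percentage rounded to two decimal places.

5.64%

P = D₁/(r−g) ⇒ g = r − D₁/P = 0.149 − £55,200.00/£596,162.91 = 0.056408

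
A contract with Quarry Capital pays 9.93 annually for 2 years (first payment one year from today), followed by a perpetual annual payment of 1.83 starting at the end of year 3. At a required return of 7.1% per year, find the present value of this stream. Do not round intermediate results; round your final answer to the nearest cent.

40.40

PV of 2-year annuity: 9.93 × [1 − (1+0.071)^−2] / 0.071 = 17.92877
Perpetuity value at year 2: 1.83 / 0.071 = 25.77465
PV of perpetuity: 25.77465 / (1+0.071)^2 = 22.47056
Total PV = 17.92877 + 22.47056 = 40.39932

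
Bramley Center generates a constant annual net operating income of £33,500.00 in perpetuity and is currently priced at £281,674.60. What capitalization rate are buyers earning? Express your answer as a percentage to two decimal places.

P = C/r ⇒ r = C/P = £33,500.00/£281,674.60 = 0.118932

11.89%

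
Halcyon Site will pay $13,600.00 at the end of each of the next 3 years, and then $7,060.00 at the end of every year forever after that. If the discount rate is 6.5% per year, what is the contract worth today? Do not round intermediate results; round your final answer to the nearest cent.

$125936.41

PV of 3-year annuity: $13,600.00 × [1 − (1+0.065)^−3] / 0.065 = 36019.26695
Perpetuity value at year 3: $7,060.00 / 0.065 = 108615.38462
PV of perpetuity: 108615.38462 / (1+0.065)^3 = 89917.14751
Total PV = 36019.26695 + 89917.14751 = 125936.41446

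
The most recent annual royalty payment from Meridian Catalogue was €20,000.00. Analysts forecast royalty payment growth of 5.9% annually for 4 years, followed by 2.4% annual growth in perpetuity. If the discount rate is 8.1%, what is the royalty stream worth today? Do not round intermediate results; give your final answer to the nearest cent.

€406941.71

D_1 = 21180.00000
D_2 = 22429.62000
D_3 = 23752.96758
D_4 = 25154.39267
Terminal value at year 4: TV = D_4×(1+g_2)/(r−g_2) = 25758.09809/0.057 = 451896.45774
P_0 = D_1/(1+r)^1 + D_2/(1+r)^2 + D_3/(1+r)^3 + D_4/(1+r)^4 + TV/(1+r)^4
    = 19592.96947 + 19194.22264 + 18803.59091 + 18420.90913 + 330930.01672 = 406941.70887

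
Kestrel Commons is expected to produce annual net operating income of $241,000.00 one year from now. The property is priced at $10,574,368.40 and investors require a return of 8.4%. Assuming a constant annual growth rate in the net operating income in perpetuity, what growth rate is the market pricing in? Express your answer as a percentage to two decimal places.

P = D₁/(r−g) ⇒ g = r − D₁/P = 0.084 − $241,000.00/$10,574,368.40 = 0.061209

6.12%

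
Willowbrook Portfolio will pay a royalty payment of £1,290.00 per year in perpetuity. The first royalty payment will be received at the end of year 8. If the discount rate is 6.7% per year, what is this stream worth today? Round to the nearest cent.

Value at end of year 7: C / r = £1,290.00 / 0.067 = £19,253.7313
Discount to today: PV = £19,253.7313 / (1 + 0.067)^7 = £19,253.7313 / 1.574530 = £12,228.24

£12228.24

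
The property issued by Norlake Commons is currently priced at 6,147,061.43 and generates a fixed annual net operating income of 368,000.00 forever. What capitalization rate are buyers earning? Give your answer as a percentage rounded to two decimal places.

5.99%

P = C/r ⇒ r = C/P = 368,000.00/6,147,061.43 = 0.059866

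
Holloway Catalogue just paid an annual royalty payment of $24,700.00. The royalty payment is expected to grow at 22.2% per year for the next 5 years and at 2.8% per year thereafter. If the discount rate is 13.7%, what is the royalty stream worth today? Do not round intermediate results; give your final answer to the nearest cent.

D_1 = 30183.40000
D_2 = 36884.11480
D_3 = 45072.38829
D_4 = 55078.45849
D_5 = 67305.87627
Terminal value at year 5: TV = D_5×(1+g_2)/(r−g_2) = 69190.44080/0.109 = 634774.68628
P_0 = D_1/(1+r)^1 + D_2/(1+r)^2 + D_3/(1+r)^3 + D_4/(1+r)^4 + D_5/(1+r)^5 + TV/(1+r)^5
    = 26546.52595 + 28531.09473 + 30664.02617 + 32956.41159 + 35420.17148 + 334054.46125 = 488172.69117

$488172.69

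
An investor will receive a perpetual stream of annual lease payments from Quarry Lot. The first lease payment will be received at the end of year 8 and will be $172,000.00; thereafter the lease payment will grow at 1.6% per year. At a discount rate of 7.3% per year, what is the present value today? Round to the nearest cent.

Value at end of year 7: C₁ / (r − g) = $172,000.00 / (0.073 − 0.016) = $3,017,543.8596
Discount to today: PV = $3,017,543.8596 / (1 + 0.073)^7 = $3,017,543.8596 / 1.637563 = $1,842,703.83

$1842703.83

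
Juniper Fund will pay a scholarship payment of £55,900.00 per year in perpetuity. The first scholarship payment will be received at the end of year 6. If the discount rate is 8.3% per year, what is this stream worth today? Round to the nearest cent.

£452055.16

Value at end of year 5: C / r = £55,900.00 / 0.083 = £673,493.9759
Discount to today: PV = £673,493.9759 / (1 + 0.083)^5 = £673,493.9759 / 1.489849 = £452,055.16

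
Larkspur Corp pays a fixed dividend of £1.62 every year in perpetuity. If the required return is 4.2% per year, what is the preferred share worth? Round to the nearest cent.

Level perpetuity: PV = C / r = £1.62 / 0.042 = £38.57

£38.57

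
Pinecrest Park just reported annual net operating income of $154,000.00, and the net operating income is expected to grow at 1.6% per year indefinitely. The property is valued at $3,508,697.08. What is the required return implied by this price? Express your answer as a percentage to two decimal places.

D₁ = $154,000.00 × 1.016 = $156,464.0000
P = D₁/(r − g) ⇒ r = D₁/P + g = $156,464.0000/$3,508,697.08 + 0.016 = 0.044593 + 0.016 = 0.060593

6.06%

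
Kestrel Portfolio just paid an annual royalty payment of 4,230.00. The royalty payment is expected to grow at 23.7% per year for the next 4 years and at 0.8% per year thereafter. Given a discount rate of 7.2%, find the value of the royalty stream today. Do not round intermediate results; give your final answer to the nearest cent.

D_1 = 5232.51000
D_2 = 6472.61487
D_3 = 8006.62459
D_4 = 9904.19462
Terminal value at year 4: TV = D_4×(1+g_2)/(r−g_2) = 9983.42818/0.064 = 155991.06531
P_0 = D_1/(1+r)^1 + D_2/(1+r)^2 + D_3/(1+r)^3 + D_4/(1+r)^4 + TV/(1+r)^4
    = 4881.07276 + 5632.35728 + 6499.27794 + 7499.63323 + 118119.22330 = 142631.56452

142631.56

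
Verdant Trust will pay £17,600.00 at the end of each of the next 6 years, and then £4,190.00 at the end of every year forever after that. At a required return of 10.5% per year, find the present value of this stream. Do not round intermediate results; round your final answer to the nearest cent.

PV of 6-year annuity: £17,600.00 × [1 − (1+0.105)^−6] / 0.105 = 75542.35722
Perpetuity value at year 6: £4,190.00 / 0.105 = 39904.76190
PV of perpetuity: 39904.76190 / (1+0.105)^6 = 21920.53027
Total PV = 75542.35722 + 21920.53027 = 97462.88749

£97462.89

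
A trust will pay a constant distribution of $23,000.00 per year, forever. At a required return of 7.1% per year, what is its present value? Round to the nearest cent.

Level perpetuity: PV = C / r = $23,000.00 / 0.071 = $323,943.66

$323943.66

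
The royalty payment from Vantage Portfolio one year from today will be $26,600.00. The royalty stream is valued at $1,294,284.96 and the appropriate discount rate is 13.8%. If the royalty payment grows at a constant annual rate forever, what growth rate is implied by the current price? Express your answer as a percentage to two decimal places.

P = D₁/(r−g) ⇒ g = r − D₁/P = 0.138 − $26,600.00/$1,294,284.96 = 0.117448

11.74%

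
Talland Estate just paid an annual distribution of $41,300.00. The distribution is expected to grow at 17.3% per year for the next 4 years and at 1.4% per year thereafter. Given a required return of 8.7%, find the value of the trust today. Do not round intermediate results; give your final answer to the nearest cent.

D_1 = 48444.90000
D_2 = 56825.86770
D_3 = 66656.74281
D_4 = 78188.35932
Terminal value at year 4: TV = D_4×(1+g_2)/(r−g_2) = 79282.99635/0.073 = 1086068.44314
P_0 = D_1/(1+r)^1 + D_2/(1+r)^2 + D_3/(1+r)^3 + D_4/(1+r)^4 + TV/(1+r)^4
    = 44567.52530 + 48093.56686 + 51898.57767 + 56004.62889 + 777927.31090 = 978491.60962

$978491.61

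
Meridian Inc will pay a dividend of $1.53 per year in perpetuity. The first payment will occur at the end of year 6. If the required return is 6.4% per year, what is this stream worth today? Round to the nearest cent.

$17.53

Value at end of year 5: C / r = $1.53 / 0.064 = $23.9063
Discount to today: PV = $23.9063 / (1 + 0.064)^5 = $23.9063 / 1.363666 = $17.53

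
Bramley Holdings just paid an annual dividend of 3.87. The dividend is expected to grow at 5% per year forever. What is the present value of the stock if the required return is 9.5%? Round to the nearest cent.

90.30

D₁ = D₀ × (1 + g) = 3.87 × 1.05 = 4.0635
Growing perpetuity: P = D₁ / (r − g) = 4.0635 / (0.095 − 0.05) = 90.30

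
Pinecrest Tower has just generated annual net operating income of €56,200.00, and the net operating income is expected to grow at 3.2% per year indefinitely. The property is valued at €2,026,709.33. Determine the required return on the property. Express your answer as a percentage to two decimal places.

D₁ = €56,200.00 × 1.032 = €57,998.4000
P = D₁/(r − g) ⇒ r = D₁/P + g = €57,998.4000/€2,026,709.33 + 0.032 = 0.028617 + 0.032 = 0.060617

6.06%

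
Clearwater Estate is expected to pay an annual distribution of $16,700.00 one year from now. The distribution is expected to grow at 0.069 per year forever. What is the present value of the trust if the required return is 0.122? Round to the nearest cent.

$315094.34

Growing perpetuity: P = D₁ / (r − g) = $16,700.0000 / (0.122 − 0.069) = $315,094.34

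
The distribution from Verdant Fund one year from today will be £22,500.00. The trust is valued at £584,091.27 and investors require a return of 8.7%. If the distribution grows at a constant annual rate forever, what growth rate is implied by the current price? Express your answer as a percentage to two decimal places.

4.85%

P = D₁/(r−g) ⇒ g = r − D₁/P = 0.087 − £22,500.00/£584,091.27 = 0.048479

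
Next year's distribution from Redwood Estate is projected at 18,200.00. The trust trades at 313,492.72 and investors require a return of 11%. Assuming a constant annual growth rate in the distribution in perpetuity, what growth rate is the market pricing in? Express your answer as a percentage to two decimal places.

5.19%

P = D₁/(r−g) ⇒ g = r − D₁/P = 0.11 − 18,200.00/313,492.72 = 0.051944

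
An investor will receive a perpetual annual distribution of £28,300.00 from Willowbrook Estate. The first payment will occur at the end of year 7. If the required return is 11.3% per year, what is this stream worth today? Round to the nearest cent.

Value at end of year 6: C / r = £28,300.00 / 0.113 = £250,442.4779
Discount to today: PV = £250,442.4779 / (1 + 0.113)^6 = £250,442.4779 / 1.900951 = £131,745.87

£131745.87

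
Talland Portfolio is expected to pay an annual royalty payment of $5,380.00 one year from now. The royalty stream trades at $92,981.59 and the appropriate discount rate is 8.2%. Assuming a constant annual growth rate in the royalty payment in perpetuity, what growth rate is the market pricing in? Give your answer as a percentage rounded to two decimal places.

2.41%

P = D₁/(r−g) ⇒ g = r − D₁/P = 0.082 − $5,380.00/$92,981.59 = 0.024139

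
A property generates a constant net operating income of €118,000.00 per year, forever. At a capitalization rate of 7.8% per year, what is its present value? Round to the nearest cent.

€1512820.51

Level perpetuity: PV = C / r = €118,000.00 / 0.078 = €1,512,820.51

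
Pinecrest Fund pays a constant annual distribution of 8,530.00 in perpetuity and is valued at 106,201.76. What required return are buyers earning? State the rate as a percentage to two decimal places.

P = C/r ⇒ r = C/P = 8,530.00/106,201.76 = 0.080319

8.03%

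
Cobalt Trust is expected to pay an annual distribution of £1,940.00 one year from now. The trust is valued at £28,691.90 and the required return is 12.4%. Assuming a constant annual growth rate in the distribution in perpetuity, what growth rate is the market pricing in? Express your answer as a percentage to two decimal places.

P = D₁/(r−g) ⇒ g = r − D₁/P = 0.124 − £1,940.00/£28,691.90 = 0.056385

5.64%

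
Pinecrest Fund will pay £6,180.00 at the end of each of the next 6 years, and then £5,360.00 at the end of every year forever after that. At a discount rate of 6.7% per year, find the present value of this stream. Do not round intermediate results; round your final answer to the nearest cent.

PV of 6-year annuity: £6,180.00 × [1 − (1+0.067)^−6] / 0.067 = 29732.02183
Perpetuity value at year 6: £5,360.00 / 0.067 = 80000.00000
PV of perpetuity: 80000.00000 / (1+0.067)^6 = 54213.00372
Total PV = 29732.02183 + 54213.00372 = 83945.02555

£83945.03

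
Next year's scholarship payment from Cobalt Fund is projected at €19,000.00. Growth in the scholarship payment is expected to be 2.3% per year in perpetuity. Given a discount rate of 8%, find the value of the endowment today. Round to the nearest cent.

Growing perpetuity: P = D₁ / (r − g) = €19,000.0000 / (0.08 − 0.023) = €333,333.33

€333333.33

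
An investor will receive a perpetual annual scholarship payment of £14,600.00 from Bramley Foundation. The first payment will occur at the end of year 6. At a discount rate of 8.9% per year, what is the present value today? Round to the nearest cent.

£107108.38

Value at end of year 5: C / r = £14,600.00 / 0.089 = £164,044.9438
Discount to today: PV = £164,044.9438 / (1 + 0.089)^5 = £164,044.9438 / 1.531579 = £107,108.38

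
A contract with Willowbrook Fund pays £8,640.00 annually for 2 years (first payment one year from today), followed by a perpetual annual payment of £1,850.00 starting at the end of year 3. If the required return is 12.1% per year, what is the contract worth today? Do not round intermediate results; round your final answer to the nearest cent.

£26749.64

PV of 2-year annuity: £8,640.00 × [1 − (1+0.121)^−2] / 0.121 = 14582.87610
Perpetuity value at year 2: £1,850.00 / 0.121 = 15289.25620
PV of perpetuity: 15289.25620 / (1+0.121)^2 = 12166.76537
Total PV = 14582.87610 + 12166.76537 = 26749.64146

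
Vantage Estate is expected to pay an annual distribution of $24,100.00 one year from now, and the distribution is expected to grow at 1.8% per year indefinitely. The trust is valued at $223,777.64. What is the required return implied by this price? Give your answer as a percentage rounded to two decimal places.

P = D₁/(r − g) ⇒ r = D₁/P + g = $24,100.0000/$223,777.64 + 0.018 = 0.107696 + 0.018 = 0.125696

12.57%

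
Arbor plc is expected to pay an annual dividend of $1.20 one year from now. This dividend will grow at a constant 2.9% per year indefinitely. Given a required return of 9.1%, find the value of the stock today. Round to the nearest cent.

Growing perpetuity: P = D₁ / (r − g) = $1.2000 / (0.091 − 0.029) = $19.35

$19.35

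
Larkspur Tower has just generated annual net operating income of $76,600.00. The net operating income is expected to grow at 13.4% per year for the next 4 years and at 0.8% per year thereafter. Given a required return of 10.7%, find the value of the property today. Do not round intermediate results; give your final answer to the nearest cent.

$1184391.27

D_1 = 86864.40000
D_2 = 98504.22960
D_3 = 111703.79637
D_4 = 126672.10508
Terminal value at year 4: TV = D_4×(1+g_2)/(r−g_2) = 127685.48192/0.099 = 1289752.34263
P_0 = D_1/(1+r)^1 + D_2/(1+r)^2 + D_3/(1+r)^3 + D_4/(1+r)^4 + TV/(1+r)^4
    = 78468.29268 + 80382.15348 + 82342.69381 + 84351.05219 + 858847.07689 = 1184391.26906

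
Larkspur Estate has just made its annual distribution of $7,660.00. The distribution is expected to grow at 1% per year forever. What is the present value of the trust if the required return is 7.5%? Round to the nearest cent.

D₁ = D₀ × (1 + g) = $7,660.00 × 1.01 = $7,736.6000
Growing perpetuity: P = D₁ / (r − g) = $7,736.6000 / (0.075 − 0.01) = $119,024.62

$119024.62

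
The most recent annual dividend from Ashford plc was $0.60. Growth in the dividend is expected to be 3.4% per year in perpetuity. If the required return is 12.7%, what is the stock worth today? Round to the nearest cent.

$6.67

D₁ = D₀ × (1 + g) = $0.60 × 1.034 = $0.6204
Growing perpetuity: P = D₁ / (r − g) = $0.6204 / (0.127 − 0.034) = $6.67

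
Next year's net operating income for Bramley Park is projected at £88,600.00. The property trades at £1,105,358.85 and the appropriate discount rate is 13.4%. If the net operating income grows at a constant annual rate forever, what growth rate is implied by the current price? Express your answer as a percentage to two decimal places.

P = D₁/(r−g) ⇒ g = r − D₁/P = 0.134 − £88,600.00/£1,105,358.85 = 0.053845

5.38%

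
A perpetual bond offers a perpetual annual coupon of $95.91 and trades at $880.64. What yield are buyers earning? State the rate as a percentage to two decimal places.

P = C/r ⇒ r = C/P = $95.91/$880.64 = 0.108909

10.89%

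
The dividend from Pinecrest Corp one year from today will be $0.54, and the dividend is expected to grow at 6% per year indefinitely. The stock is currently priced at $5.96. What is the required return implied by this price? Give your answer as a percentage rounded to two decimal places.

15.06%

P = D₁/(r − g) ⇒ r = D₁/P + g = $0.5400/$5.96 + 0.06 = 0.090604 + 0.06 = 0.150604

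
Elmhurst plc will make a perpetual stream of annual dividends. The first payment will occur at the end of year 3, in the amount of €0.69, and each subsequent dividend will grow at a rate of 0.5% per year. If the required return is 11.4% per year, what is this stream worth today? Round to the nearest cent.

€5.10

Value at end of year 2: C₁ / (r − g) = €0.69 / (0.114 − 0.005) = €6.3303
Discount to today: PV = €6.3303 / (1 + 0.114)^2 = €6.3303 / 1.240996 = €5.10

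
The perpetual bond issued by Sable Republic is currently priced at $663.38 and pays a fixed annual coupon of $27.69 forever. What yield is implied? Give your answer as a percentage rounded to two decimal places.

P = C/r ⇒ r = C/P = $27.69/$663.38 = 0.041741

4.17%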